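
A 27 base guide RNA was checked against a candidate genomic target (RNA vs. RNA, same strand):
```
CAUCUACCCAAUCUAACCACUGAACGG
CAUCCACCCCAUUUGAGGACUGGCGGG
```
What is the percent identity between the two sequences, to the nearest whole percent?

Mismatches at positions 5, 10, 13, 15, 17, 18, 23, 24, 25 (1-based): 9 of 27.
Identical positions: 18/27 = 66.67% → 67%.

67%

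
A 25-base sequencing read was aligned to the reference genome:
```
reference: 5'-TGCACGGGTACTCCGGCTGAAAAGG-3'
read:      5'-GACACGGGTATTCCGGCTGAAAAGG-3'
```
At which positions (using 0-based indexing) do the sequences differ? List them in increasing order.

Differences at position 0 (T→G), position 1 (G→A), position 10 (C→T).

0, 1, 10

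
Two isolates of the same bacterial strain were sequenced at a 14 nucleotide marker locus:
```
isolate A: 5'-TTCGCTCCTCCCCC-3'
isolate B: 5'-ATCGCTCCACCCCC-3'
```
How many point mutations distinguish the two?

Comparing position by position, 2 bases differ: 1 (T/A), 9 (T/A).

2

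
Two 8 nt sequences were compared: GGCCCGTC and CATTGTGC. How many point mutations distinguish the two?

7

Comparing position by position, 7 positions differ: 1 (G/C), 2 (G/A), 3 (C/T), 4 (C/T), 5 (C/G), 6 (G/T), 7 (T/G).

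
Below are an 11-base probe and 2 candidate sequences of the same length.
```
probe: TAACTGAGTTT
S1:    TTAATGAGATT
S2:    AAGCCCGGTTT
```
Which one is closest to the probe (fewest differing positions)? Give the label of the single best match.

S1 differs at 3 positions; S2 differs at 5 positions. The closest is S1.

S1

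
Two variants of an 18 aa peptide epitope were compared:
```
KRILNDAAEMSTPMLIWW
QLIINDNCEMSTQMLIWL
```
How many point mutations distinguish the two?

7

Mismatches (1-based): residue 1: K→Q; residue 2: R→L; residue 4: L→I; residue 7: A→N; residue 8: A→C; residue 13: P→Q; residue 18: W→L.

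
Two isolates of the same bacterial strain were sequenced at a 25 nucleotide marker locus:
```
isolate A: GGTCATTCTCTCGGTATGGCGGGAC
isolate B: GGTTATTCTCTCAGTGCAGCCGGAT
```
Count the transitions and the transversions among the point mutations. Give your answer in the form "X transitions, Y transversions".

6 transitions, 1 transversion

Mismatches (1-based):
position 4: C→T (pyrimidine→pyrimidine, transition)
position 13: G→A (purine→purine, transition)
position 16: A→G (purine→purine, transition)
position 17: T→C (pyrimidine→pyrimidine, transition)
position 18: G→A (purine→purine, transition)
position 21: G→C (purine→pyrimidine, transversion)
position 25: C→T (pyrimidine→pyrimidine, transition)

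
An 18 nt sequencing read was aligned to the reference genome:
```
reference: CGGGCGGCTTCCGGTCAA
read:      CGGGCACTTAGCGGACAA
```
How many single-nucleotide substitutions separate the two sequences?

6

Comparing position by position, 6 bases differ: 6 (G/A), 7 (G/C), 8 (C/T), 10 (T/A), 11 (C/G), 15 (T/A).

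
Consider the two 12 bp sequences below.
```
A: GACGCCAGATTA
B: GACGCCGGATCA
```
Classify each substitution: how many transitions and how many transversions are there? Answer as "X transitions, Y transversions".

Transitions (purine↔purine or pyrimidine↔pyrimidine): 7 A→G, 11 T→C.
Transversions (purine↔pyrimidine): none.

2 transitions, 0 transversions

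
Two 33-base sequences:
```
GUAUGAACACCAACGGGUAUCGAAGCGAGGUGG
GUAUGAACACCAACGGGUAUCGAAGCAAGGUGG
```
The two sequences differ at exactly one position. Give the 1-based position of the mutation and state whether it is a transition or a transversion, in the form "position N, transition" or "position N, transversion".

Position 27 changes G→A. G is a purine and A is a purine, so this is a transition.

position 27, transition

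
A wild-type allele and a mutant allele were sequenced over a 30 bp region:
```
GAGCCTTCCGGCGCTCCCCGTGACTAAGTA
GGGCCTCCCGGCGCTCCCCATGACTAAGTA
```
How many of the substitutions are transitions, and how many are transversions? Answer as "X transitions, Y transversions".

3 transitions, 0 transversions

Transitions (purine↔purine or pyrimidine↔pyrimidine): 2 A→G, 7 T→C, 20 G→A.
Transversions (purine↔pyrimidine): none.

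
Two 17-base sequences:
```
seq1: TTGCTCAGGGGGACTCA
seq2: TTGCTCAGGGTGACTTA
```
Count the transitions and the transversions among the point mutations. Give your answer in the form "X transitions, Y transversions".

1 transition, 1 transversion

Mismatches (1-based):
site 11: G→T (purine→pyrimidine, transversion)
site 16: C→T (pyrimidine→pyrimidine, transition)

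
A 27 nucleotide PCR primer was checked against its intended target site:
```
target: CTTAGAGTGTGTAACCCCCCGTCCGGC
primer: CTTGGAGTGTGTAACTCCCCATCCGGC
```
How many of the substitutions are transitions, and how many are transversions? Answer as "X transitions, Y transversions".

Transitions (purine↔purine or pyrimidine↔pyrimidine): 4 A→G, 16 C→T, 21 G→A.
Transversions (purine↔pyrimidine): none.

3 transitions, 0 transversions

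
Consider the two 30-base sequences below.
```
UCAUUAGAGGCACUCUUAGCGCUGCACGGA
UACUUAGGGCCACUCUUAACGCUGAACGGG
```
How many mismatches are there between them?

Comparing position by position, 7 bases differ: 2 (C/A), 3 (A/C), 8 (A/G), 10 (G/C), 19 (G/A), 25 (C/A), 30 (A/G).

7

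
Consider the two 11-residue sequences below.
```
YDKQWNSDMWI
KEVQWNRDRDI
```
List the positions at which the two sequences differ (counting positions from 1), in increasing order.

Differences at position 1 (Y→K), position 2 (D→E), position 3 (K→V), position 7 (S→R), position 9 (M→R), position 10 (W→D).

1, 2, 3, 7, 9, 10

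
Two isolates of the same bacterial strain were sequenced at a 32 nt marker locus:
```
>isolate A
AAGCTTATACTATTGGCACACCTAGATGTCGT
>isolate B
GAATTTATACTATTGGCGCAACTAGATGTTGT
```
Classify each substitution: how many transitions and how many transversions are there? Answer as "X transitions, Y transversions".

5 transitions, 1 transversion

Mismatches (1-based):
base 1: A→G (purine→purine, transition)
base 3: G→A (purine→purine, transition)
base 4: C→T (pyrimidine→pyrimidine, transition)
base 18: A→G (purine→purine, transition)
base 21: C→A (pyrimidine→purine, transversion)
base 30: C→T (pyrimidine→pyrimidine, transition)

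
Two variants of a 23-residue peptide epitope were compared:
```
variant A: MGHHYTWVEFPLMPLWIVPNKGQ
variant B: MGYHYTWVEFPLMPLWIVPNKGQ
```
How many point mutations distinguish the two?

Mismatches (1-based): position 3: H→Y.

1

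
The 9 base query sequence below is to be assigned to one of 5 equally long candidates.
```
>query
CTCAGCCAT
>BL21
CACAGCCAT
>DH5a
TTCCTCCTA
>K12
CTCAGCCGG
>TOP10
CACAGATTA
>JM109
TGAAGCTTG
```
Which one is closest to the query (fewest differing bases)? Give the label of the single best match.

BL21

Hamming distances to query — BL21: 1; DH5a: 5; K12: 2; TOP10: 5; JM109: 6.
Smallest is BL21 with 1 mismatch.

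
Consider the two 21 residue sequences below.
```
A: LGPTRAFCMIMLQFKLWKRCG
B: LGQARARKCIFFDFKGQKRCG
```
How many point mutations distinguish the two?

Comparing position by position, 10 residues differ: 3 (P/Q), 4 (T/A), 7 (F/R), 8 (C/K), 9 (M/C), 11 (M/F), 12 (L/F), 13 (Q/D), 16 (L/G), 17 (W/Q).

10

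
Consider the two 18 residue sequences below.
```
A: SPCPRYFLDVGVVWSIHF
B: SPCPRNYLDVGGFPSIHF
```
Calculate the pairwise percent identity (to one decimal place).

72.2%

5 positions differ (6, 7, 12, 13, 14), so 13 of 18 match: 13/18 = 72.22%.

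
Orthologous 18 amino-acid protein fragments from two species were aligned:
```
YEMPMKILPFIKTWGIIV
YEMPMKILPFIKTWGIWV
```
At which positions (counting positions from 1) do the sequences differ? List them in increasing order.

17

Scanning 1-based: 17: I/W.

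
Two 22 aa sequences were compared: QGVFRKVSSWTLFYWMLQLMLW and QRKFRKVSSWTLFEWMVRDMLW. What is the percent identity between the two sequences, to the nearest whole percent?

73%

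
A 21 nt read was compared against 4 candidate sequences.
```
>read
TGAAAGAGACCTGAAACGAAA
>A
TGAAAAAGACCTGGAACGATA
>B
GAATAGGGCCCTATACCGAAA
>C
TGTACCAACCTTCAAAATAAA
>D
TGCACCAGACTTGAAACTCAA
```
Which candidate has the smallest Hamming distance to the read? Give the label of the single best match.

A

A differs at 3 bases; B differs at 8 bases; C differs at 9 bases; D differs at 6 bases. The closest is A.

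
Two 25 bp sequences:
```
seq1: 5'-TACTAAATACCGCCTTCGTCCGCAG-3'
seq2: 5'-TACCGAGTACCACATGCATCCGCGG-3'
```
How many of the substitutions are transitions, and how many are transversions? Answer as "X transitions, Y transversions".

6 transitions, 2 transversions

Mismatches (1-based):
position 4: T→C (pyrimidine→pyrimidine, transition)
position 5: A→G (purine→purine, transition)
position 7: A→G (purine→purine, transition)
position 12: G→A (purine→purine, transition)
position 14: C→A (pyrimidine→purine, transversion)
position 16: T→G (pyrimidine→purine, transversion)
position 18: G→A (purine→purine, transition)
position 24: A→G (purine→purine, transition)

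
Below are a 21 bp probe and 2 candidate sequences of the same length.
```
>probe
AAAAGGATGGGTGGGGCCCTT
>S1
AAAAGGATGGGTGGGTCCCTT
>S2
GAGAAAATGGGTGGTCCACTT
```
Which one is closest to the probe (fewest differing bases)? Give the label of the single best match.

Hamming distances to probe — S1: 1; S2: 7.
Smallest is S1 with 1 mismatch.

S1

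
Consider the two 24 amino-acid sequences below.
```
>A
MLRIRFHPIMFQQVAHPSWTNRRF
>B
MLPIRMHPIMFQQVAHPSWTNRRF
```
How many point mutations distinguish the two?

2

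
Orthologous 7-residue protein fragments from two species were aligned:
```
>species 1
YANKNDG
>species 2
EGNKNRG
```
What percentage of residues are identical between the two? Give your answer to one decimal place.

3 positions differ (1, 2, 6), so 4 of 7 match: 4/7 = 57.14%.

57.1%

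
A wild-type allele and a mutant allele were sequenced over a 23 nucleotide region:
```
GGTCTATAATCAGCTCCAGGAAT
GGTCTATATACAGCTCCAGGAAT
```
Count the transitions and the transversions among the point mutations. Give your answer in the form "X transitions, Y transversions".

0 transitions, 2 transversions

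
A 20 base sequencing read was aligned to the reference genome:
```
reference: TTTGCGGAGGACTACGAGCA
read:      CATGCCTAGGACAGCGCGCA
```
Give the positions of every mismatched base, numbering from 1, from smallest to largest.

Differences at position 1 (T→C), position 2 (T→A), position 6 (G→C), position 7 (G→T), position 13 (T→A), position 14 (A→G), position 17 (A→C).

1, 2, 6, 7, 13, 14, 17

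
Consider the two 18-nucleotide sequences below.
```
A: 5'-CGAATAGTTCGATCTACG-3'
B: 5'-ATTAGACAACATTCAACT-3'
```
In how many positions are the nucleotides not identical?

11

Comparing position by position, 11 positions differ: 1 (C/A), 2 (G/T), 3 (A/T), 5 (T/G), 7 (G/C), 8 (T/A), 9 (T/A), 11 (G/A), 12 (A/T), 15 (T/A), 18 (G/T).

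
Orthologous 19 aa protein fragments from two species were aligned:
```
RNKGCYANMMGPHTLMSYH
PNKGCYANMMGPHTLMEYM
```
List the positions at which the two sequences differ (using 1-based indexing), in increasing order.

Scanning 1-based: 1: R/P; 17: S/E; 19: H/M.

1, 17, 19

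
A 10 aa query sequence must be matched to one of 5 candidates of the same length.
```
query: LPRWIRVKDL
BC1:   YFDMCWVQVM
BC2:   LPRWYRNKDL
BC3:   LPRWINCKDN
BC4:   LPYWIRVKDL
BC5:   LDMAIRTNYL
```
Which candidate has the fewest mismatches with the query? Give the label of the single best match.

BC1 differs at 9 positions; BC2 differs at 2 positions; BC3 differs at 3 positions; BC4 differs at 1 position; BC5 differs at 6 positions. The closest is BC4.

BC4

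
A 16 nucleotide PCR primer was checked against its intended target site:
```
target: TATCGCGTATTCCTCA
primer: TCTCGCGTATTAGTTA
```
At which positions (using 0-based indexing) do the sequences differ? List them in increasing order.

Scanning 0-based: 1: A/C; 11: C/A; 12: C/G; 14: C/T.

1, 11, 12, 14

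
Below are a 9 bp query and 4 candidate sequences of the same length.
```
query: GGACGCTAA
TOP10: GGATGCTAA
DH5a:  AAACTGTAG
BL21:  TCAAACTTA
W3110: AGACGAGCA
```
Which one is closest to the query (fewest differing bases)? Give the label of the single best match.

TOP10

TOP10 differs at 1 base; DH5a differs at 5 bases; BL21 differs at 5 bases; W3110 differs at 4 bases. The closest is TOP10.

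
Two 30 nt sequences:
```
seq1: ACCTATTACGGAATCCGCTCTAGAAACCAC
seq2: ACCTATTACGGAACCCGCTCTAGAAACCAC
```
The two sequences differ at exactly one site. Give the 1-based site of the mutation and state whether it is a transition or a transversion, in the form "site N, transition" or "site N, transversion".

Site 14 changes T→C. T is a pyrimidine and C is a pyrimidine, so this is a transition.

site 14, transition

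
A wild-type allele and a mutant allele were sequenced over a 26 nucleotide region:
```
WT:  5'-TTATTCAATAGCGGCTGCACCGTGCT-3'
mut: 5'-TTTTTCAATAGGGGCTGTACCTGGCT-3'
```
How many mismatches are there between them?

The sequences differ at sites 3, 12, 18, 22, 23 (1-based) — 5 in total.

5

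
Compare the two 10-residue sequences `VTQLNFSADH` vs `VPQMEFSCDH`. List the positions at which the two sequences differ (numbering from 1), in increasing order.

2, 4, 5, 8

Differences at position 2 (T→P), position 4 (L→M), position 5 (N→E), position 8 (A→C).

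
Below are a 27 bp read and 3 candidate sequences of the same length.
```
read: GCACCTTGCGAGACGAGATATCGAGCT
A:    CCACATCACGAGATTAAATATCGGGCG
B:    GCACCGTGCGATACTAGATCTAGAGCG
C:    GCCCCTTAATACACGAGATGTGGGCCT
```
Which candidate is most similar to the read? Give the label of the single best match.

B

Hamming distances to read — A: 9; B: 6; C: 9.
Smallest is B with 6 mismatches.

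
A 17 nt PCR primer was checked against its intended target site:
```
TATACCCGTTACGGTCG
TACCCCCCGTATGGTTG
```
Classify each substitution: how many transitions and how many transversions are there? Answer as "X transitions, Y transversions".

3 transitions, 3 transversions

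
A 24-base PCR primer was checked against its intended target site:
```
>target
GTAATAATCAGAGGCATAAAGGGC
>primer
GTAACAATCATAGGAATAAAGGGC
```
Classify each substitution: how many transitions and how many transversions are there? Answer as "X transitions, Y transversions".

Transitions (purine↔purine or pyrimidine↔pyrimidine): 5 T→C.
Transversions (purine↔pyrimidine): 11 G→T, 15 C→A.

1 transition, 2 transversions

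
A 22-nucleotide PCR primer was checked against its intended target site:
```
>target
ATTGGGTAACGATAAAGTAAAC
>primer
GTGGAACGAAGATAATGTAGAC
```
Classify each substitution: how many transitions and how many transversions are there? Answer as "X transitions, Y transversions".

6 transitions, 3 transversions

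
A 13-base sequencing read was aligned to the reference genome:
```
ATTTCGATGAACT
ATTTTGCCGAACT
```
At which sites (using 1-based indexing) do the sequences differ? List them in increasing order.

5, 7, 8

Differences at site 5 (C→T), site 7 (A→C), site 8 (T→C).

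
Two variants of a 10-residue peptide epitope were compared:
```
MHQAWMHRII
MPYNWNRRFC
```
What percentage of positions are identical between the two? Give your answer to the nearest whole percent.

30%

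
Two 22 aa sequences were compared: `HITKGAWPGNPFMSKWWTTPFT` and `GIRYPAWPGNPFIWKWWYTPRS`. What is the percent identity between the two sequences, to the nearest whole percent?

59%

Mismatches at positions 1, 3, 4, 5, 13, 14, 18, 21, 22 (1-based): 9 of 22.
Identical positions: 13/22 = 59.09% → 59%.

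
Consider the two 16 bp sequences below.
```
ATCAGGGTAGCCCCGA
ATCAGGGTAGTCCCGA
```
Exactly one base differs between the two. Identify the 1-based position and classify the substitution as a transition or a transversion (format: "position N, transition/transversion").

position 11, transition

The sequences differ only at position 11: C→T (pyrimidine→pyrimidine), a transition.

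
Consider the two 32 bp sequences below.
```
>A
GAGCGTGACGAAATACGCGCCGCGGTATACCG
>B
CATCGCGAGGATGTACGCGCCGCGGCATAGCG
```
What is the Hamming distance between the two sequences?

Comparing position by position, 8 bases differ: 1 (G/C), 3 (G/T), 6 (T/C), 9 (C/G), 12 (A/T), 13 (A/G), 26 (T/C), 30 (C/G).

8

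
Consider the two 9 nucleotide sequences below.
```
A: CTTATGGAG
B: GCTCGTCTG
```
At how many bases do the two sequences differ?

Mismatches (1-based): base 1: C→G; base 2: T→C; base 4: A→C; base 5: T→G; base 6: G→T; base 7: G→C; base 8: A→T.

7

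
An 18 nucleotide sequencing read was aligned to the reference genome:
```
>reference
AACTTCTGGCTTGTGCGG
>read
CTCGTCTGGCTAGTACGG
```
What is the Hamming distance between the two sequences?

5

Mismatches (1-based): site 1: A→C; site 2: A→T; site 4: T→G; site 12: T→A; site 15: G→A.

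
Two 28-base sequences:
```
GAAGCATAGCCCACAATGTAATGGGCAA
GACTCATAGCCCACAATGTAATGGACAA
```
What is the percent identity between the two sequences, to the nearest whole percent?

89%

3 positions differ (3, 4, 25), so 25 of 28 match: 25/28 = 89.29%.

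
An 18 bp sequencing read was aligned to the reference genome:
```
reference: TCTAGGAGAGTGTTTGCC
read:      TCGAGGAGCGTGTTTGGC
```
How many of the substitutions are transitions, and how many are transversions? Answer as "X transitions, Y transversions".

0 transitions, 3 transversions

Transitions (purine↔purine or pyrimidine↔pyrimidine): none.
Transversions (purine↔pyrimidine): 3 T→G, 9 A→C, 17 C→G.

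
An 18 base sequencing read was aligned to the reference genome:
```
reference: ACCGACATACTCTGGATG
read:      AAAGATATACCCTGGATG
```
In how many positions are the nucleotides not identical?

4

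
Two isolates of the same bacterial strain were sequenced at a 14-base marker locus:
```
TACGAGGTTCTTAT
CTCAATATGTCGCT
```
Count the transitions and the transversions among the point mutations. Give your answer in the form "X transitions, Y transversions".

Transitions (purine↔purine or pyrimidine↔pyrimidine): 1 T→C, 4 G→A, 7 G→A, 10 C→T, 11 T→C.
Transversions (purine↔pyrimidine): 2 A→T, 6 G→T, 9 T→G, 12 T→G, 13 A→C.

5 transitions, 5 transversions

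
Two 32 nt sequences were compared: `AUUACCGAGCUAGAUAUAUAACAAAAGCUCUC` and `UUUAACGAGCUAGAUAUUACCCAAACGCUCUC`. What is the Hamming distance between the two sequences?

7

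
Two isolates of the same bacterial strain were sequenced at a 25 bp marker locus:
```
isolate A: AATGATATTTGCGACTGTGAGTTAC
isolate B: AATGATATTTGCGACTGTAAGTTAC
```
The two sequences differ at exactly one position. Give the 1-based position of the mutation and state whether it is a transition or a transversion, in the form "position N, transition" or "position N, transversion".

position 19, transition

The sequences differ only at position 19: G→A (purine→purine), a transition.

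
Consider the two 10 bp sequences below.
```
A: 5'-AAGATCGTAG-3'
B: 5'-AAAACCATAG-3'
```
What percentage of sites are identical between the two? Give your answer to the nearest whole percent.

Mismatches at positions 3, 5, 7 (1-based): 3 of 10.
Identical positions: 7/10 = 70% → 70%.

70%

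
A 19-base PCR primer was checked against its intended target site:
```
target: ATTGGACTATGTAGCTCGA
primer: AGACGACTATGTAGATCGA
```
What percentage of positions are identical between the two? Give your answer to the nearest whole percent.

4 positions differ (2, 3, 4, 15), so 15 of 19 match: 15/19 = 78.95%.

79%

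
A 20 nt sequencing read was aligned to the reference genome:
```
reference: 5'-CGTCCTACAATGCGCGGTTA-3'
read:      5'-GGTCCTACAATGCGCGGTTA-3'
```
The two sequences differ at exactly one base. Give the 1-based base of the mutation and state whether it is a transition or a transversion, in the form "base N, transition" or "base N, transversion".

The sequences differ only at base 1: C→G (pyrimidine→purine), a transversion.

base 1, transversion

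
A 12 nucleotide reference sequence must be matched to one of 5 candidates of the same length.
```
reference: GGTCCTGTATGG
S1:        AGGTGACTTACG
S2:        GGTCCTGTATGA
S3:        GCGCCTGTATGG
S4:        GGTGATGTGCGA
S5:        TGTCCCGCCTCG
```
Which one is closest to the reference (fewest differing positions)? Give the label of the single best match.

S2

Hamming distances to reference — S1: 9; S2: 1; S3: 2; S4: 5; S5: 5.
Smallest is S2 with 1 mismatch.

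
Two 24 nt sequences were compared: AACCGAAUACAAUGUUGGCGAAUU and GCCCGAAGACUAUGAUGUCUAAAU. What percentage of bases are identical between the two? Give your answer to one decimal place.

66.7%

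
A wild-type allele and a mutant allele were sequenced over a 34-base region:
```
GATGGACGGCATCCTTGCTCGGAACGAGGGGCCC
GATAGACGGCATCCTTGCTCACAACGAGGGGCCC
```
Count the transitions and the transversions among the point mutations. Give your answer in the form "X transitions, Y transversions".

Mismatches (1-based):
site 4: G→A (purine→purine, transition)
site 21: G→A (purine→purine, transition)
site 22: G→C (purine→pyrimidine, transversion)

2 transitions, 1 transversion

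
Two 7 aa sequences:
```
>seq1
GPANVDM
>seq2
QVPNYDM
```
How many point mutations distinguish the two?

Comparing position by position, 4 residues differ: 1 (G/Q), 2 (P/V), 3 (A/P), 5 (V/Y).

4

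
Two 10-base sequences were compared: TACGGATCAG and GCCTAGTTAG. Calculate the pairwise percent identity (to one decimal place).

40.0%

6 positions differ (1, 2, 4, 5, 6, 8), so 4 of 10 match: 4/10 = 40%.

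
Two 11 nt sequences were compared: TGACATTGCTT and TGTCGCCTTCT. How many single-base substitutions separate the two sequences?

Comparing position by position, 7 positions differ: 3 (A/T), 5 (A/G), 6 (T/C), 7 (T/C), 8 (G/T), 9 (C/T), 10 (T/C).

7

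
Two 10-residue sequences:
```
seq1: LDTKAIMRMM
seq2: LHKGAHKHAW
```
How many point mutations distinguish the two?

8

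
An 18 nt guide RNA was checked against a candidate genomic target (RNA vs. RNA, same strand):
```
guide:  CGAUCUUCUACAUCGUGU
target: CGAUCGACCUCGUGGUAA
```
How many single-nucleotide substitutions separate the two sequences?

Comparing position by position, 8 bases differ: 6 (U/G), 7 (U/A), 9 (U/C), 10 (A/U), 12 (A/G), 14 (C/G), 17 (G/A), 18 (U/A).

8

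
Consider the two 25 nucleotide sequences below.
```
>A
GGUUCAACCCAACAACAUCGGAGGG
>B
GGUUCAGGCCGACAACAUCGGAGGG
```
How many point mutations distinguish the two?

3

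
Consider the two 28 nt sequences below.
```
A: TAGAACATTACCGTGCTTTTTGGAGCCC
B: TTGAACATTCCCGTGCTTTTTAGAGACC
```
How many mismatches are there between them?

4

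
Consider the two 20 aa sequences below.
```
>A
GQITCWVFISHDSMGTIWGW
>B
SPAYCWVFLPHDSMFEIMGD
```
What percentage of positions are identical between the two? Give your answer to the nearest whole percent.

10 positions differ (1, 2, 3, 4, 9, 10, 15, 16, 18, 20), so 10 of 20 match: 10/20 = 50%.

50%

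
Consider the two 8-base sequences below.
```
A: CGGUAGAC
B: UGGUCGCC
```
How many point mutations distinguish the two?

3

The sequences differ at positions 1, 5, 7 (1-based) — 3 in total.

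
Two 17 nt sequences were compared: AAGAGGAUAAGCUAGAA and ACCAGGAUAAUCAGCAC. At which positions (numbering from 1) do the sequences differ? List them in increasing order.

2, 3, 11, 13, 14, 15, 17

Differences at position 2 (A→C), position 3 (G→C), position 11 (G→U), position 13 (U→A), position 14 (A→G), position 15 (G→C), position 17 (A→C).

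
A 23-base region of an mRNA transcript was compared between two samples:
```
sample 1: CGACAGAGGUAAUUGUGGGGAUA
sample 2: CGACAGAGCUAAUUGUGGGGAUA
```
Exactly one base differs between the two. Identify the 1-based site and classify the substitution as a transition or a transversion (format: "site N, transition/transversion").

site 9, transversion

Site 9 changes G→C. G is a purine and C is a pyrimidine, so this is a transversion.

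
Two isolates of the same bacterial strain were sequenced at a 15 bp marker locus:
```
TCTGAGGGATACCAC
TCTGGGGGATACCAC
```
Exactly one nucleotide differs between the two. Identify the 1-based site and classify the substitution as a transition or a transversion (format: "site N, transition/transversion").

site 5, transition

Site 5 changes A→G. A is a purine and G is a purine, so this is a transition.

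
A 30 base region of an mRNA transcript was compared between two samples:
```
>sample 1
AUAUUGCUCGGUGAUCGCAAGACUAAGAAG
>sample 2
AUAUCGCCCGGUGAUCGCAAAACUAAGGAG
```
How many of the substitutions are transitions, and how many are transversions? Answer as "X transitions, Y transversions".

4 transitions, 0 transversions

Mismatches (1-based):
position 5: U→C (pyrimidine→pyrimidine, transition)
position 8: U→C (pyrimidine→pyrimidine, transition)
position 21: G→A (purine→purine, transition)
position 28: A→G (purine→purine, transition)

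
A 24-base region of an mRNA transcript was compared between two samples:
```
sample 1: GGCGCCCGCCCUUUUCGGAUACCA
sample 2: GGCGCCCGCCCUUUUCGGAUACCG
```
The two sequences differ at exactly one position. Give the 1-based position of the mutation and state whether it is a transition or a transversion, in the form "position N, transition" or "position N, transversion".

Position 24 changes A→G. A is a purine and G is a purine, so this is a transition.

position 24, transition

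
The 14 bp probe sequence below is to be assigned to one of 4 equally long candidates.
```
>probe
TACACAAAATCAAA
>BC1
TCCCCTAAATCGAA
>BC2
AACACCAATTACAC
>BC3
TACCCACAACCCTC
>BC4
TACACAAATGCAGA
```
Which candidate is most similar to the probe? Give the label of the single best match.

BC4

BC1 differs at 4 sites; BC2 differs at 6 sites; BC3 differs at 6 sites; BC4 differs at 3 sites. The closest is BC4.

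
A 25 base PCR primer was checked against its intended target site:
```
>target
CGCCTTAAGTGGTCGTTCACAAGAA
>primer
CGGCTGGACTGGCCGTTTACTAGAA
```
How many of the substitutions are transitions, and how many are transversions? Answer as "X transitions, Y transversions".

3 transitions, 4 transversions

Transitions (purine↔purine or pyrimidine↔pyrimidine): 7 A→G, 13 T→C, 18 C→T.
Transversions (purine↔pyrimidine): 3 C→G, 6 T→G, 9 G→C, 21 A→T.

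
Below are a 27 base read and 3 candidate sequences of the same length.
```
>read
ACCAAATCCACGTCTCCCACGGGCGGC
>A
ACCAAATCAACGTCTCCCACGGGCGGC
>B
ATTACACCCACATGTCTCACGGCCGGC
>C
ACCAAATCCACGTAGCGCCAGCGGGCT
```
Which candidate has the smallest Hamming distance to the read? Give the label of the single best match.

A

Hamming distances to read — A: 1; B: 8; C: 9.
Smallest is A with 1 mismatch.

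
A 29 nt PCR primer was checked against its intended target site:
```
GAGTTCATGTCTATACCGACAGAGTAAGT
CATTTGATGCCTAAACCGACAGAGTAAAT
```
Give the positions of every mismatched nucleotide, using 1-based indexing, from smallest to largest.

Differences at position 1 (G→C), position 3 (G→T), position 6 (C→G), position 10 (T→C), position 14 (T→A), position 28 (G→A).

1, 3, 6, 10, 14, 28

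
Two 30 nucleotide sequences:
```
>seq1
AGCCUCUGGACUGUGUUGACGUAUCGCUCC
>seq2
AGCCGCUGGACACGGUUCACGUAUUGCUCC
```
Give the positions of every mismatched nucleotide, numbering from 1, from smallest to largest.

5, 12, 13, 14, 18, 25

Differences at position 5 (U→G), position 12 (U→A), position 13 (G→C), position 14 (U→G), position 18 (G→C), position 25 (C→U).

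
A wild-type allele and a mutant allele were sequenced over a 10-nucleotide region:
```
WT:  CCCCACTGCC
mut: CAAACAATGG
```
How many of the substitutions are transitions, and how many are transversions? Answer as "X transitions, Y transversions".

0 transitions, 9 transversions

Transitions (purine↔purine or pyrimidine↔pyrimidine): none.
Transversions (purine↔pyrimidine): 2 C→A, 3 C→A, 4 C→A, 5 A→C, 6 C→A, 7 T→A, 8 G→T, 9 C→G, 10 C→G.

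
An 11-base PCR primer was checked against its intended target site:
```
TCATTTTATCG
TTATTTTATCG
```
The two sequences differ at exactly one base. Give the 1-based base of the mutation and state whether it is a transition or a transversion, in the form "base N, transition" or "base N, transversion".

Base 2 changes C→T. C is a pyrimidine and T is a pyrimidine, so this is a transition.

base 2, transition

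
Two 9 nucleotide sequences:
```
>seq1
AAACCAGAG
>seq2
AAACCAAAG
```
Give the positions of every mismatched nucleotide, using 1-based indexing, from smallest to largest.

Differences at position 7 (G→A).

7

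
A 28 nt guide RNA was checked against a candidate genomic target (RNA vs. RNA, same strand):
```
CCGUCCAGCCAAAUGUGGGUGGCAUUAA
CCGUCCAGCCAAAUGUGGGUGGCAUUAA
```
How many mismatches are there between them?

No positions differ; the sequences are identical.

0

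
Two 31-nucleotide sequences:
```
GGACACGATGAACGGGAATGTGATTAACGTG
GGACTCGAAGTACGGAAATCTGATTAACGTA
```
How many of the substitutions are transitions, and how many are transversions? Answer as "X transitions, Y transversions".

Transitions (purine↔purine or pyrimidine↔pyrimidine): 16 G→A, 31 G→A.
Transversions (purine↔pyrimidine): 5 A→T, 9 T→A, 11 A→T, 20 G→C.

2 transitions, 4 transversions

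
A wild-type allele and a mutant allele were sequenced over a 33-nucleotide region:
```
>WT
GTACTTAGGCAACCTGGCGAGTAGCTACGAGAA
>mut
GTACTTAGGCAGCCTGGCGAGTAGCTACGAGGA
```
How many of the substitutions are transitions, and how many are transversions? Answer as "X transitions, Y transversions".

2 transitions, 0 transversions

Mismatches (1-based):
position 12: A→G (purine→purine, transition)
position 32: A→G (purine→purine, transition)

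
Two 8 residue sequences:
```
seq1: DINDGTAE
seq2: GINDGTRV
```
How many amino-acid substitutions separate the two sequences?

3

The sequences differ at residues 1, 7, 8 (1-based) — 3 in total.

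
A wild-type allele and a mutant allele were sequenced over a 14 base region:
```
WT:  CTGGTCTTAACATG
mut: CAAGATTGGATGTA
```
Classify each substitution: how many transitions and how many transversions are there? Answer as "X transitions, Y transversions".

6 transitions, 3 transversions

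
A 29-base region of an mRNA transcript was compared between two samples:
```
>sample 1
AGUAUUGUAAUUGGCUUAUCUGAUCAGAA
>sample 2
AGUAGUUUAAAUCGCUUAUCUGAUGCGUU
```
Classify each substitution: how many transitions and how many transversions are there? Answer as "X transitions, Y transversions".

0 transitions, 8 transversions

Transitions (purine↔purine or pyrimidine↔pyrimidine): none.
Transversions (purine↔pyrimidine): 5 U→G, 7 G→U, 11 U→A, 13 G→C, 25 C→G, 26 A→C, 28 A→U, 29 A→U.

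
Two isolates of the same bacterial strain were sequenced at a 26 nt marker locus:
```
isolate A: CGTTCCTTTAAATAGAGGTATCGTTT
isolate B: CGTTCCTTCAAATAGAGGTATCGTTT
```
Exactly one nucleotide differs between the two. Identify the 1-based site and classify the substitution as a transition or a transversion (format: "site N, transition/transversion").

site 9, transition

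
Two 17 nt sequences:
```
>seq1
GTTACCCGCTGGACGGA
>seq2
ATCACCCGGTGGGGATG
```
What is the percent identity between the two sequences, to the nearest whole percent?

53%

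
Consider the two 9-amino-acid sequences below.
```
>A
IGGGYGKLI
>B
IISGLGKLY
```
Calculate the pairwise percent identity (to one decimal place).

4 positions differ (2, 3, 5, 9), so 5 of 9 match: 5/9 = 55.56%.

55.6%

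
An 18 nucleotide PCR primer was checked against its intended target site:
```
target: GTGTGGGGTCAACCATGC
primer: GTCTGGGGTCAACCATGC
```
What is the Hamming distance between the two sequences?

1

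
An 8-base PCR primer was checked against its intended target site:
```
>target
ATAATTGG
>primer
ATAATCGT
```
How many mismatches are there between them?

Comparing position by position, 2 bases differ: 6 (T/C), 8 (G/T).

2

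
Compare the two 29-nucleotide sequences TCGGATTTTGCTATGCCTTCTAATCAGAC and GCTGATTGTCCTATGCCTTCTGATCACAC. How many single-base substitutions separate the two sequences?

6

The sequences differ at sites 1, 3, 8, 10, 22, 27 (1-based) — 6 in total.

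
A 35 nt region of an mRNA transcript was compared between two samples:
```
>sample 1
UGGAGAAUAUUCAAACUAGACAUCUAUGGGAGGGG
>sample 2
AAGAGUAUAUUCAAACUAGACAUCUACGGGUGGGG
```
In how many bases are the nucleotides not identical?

Mismatches (1-based): base 1: U→A; base 2: G→A; base 6: A→U; base 27: U→C; base 31: A→U.

5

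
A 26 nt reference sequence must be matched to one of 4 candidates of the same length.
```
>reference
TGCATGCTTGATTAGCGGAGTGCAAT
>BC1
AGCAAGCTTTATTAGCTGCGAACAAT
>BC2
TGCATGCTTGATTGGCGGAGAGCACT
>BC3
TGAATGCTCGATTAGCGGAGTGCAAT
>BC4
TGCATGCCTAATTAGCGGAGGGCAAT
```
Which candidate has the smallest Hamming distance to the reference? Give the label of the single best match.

BC3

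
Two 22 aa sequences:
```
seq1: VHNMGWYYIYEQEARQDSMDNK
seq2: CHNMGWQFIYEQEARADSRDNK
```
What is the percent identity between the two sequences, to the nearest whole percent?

5 positions differ (1, 7, 8, 16, 19), so 17 of 22 match: 17/22 = 77.27%.

77%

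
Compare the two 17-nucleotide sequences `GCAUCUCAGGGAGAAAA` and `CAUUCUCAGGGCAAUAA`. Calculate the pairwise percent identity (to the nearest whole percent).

Mismatches at positions 1, 2, 3, 12, 13, 15 (1-based): 6 of 17.
Identical positions: 11/17 = 64.71% → 65%.

65%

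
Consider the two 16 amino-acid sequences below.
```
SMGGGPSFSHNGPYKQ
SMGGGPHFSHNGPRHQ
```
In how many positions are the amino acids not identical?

Comparing position by position, 3 positions differ: 7 (S/H), 14 (Y/R), 15 (K/H).

3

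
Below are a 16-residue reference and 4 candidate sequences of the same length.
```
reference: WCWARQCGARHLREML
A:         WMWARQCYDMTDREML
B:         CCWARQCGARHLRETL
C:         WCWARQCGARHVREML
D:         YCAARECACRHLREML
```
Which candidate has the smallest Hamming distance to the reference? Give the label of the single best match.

C

A differs at 6 residues; B differs at 2 residues; C differs at 1 residue; D differs at 5 residues. The closest is C.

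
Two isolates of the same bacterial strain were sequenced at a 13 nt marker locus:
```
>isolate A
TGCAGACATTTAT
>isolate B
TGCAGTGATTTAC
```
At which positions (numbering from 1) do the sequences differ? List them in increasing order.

6, 7, 13

Scanning 1-based: 6: A/T; 7: C/G; 13: T/C.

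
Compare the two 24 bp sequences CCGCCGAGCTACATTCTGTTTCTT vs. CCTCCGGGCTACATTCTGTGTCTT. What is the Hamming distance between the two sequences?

3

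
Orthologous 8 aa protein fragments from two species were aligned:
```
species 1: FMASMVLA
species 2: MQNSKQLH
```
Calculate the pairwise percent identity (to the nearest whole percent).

25%

6 positions differ (1, 2, 3, 5, 6, 8), so 2 of 8 match: 2/8 = 25%.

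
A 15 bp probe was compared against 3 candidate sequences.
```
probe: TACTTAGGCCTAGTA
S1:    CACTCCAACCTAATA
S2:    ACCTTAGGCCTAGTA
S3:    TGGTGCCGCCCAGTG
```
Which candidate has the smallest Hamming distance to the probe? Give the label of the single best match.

S2

Hamming distances to probe — S1: 6; S2: 2; S3: 7.
Smallest is S2 with 2 mismatches.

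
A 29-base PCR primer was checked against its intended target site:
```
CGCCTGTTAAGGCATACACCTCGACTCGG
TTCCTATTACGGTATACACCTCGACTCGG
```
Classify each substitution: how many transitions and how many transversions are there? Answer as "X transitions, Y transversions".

3 transitions, 2 transversions

Mismatches (1-based):
site 1: C→T (pyrimidine→pyrimidine, transition)
site 2: G→T (purine→pyrimidine, transversion)
site 6: G→A (purine→purine, transition)
site 10: A→C (purine→pyrimidine, transversion)
site 13: C→T (pyrimidine→pyrimidine, transition)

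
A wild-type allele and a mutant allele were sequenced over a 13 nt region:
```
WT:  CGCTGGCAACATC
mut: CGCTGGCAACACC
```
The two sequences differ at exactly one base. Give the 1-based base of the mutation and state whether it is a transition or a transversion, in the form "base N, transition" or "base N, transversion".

base 12, transition

Base 12 changes T→C. T is a pyrimidine and C is a pyrimidine, so this is a transition.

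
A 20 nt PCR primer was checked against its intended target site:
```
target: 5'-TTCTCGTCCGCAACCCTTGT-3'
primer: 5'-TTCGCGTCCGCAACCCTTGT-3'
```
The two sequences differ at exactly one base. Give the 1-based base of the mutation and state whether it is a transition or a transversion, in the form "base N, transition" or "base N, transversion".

base 4, transversion

The sequences differ only at base 4: T→G (pyrimidine→purine), a transversion.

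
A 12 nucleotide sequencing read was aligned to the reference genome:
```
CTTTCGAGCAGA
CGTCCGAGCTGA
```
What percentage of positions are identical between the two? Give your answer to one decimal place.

75.0%

3 positions differ (2, 4, 10), so 9 of 12 match: 9/12 = 75%.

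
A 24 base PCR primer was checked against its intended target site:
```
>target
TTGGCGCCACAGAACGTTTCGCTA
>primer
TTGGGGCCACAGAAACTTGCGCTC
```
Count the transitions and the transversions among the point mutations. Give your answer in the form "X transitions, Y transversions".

Transitions (purine↔purine or pyrimidine↔pyrimidine): none.
Transversions (purine↔pyrimidine): 5 C→G, 15 C→A, 16 G→C, 19 T→G, 24 A→C.

0 transitions, 5 transversions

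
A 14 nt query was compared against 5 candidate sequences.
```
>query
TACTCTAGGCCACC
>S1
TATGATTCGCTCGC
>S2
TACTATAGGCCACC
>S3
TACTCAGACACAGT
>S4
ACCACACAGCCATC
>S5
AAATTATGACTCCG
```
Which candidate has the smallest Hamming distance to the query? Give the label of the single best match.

Hamming distances to query — S1: 8; S2: 1; S3: 7; S4: 7; S5: 9.
Smallest is S2 with 1 mismatch.

S2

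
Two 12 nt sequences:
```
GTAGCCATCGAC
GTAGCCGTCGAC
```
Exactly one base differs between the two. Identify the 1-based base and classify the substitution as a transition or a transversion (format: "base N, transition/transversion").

base 7, transition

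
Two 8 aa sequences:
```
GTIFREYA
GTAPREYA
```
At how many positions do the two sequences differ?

Comparing position by position, 2 positions differ: 3 (I/A), 4 (F/P).

2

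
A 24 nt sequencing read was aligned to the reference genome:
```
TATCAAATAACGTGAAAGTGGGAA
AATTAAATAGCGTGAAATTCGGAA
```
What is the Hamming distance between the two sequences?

5

Mismatches (1-based): position 1: T→A; position 4: C→T; position 10: A→G; position 18: G→T; position 20: G→C.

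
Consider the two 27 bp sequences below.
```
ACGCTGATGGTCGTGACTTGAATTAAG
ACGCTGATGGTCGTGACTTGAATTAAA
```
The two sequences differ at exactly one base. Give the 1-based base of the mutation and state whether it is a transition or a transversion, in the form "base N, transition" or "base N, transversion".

The sequences differ only at base 27: G→A (purine→purine), a transition.

base 27, transition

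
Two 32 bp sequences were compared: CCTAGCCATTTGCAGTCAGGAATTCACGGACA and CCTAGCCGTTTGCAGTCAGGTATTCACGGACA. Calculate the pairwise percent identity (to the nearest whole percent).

Mismatches at positions 8, 21 (1-based): 2 of 32.
Identical positions: 30/32 = 93.75% → 94%.

94%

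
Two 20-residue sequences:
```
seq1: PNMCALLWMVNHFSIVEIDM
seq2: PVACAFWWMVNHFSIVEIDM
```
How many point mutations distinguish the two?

Mismatches (1-based): position 2: N→V; position 3: M→A; position 6: L→F; position 7: L→W.

4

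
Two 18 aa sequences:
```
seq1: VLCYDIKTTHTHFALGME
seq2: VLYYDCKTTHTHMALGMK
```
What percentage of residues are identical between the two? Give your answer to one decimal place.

77.8%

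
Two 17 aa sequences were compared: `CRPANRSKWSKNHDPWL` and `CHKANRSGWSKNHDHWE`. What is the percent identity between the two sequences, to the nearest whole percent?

71%

5 positions differ (2, 3, 8, 15, 17), so 12 of 17 match: 12/17 = 70.59%.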